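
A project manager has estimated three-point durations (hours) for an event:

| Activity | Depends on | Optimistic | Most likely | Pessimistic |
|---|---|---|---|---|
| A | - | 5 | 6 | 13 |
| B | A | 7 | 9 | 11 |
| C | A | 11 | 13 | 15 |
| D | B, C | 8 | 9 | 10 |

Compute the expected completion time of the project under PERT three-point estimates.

te_A = (5 + 4·6 + 13)/6 = 42/6 = 7
te_B = (7 + 4·9 + 11)/6 = 54/6 = 9
te_C = (11 + 4·13 + 15)/6 = 78/6 = 13
te_D = (8 + 4·9 + 10)/6 = 54/6 = 9

Forward pass:
ES_A = 0; EF_A = 7
ES_B = 7; EF_B = 7+9 = 16
ES_C = 7; EF_C = 7+13 = 20
ES_D = max(EF_B=16, EF_C=20) = 20; EF_D = 20+9 = 29
Expected project duration μ = 29 hours. Critical path: A → C → D.

29 hours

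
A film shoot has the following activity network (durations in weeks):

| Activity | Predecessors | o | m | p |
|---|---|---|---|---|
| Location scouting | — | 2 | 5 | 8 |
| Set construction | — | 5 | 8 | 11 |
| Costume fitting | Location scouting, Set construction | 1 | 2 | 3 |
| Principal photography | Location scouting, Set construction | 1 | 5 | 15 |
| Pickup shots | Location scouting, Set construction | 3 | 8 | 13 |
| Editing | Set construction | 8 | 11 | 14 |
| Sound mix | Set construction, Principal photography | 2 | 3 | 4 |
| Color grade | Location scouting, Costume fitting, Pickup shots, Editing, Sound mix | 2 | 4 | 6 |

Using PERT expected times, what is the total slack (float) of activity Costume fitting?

9 weeks

te_Location scouting = (2 + 4·5 + 8)/6 = 30/6 = 5
te_Set construction = (5 + 4·8 + 11)/6 = 48/6 = 8
te_Costume fitting = (1 + 4·2 + 3)/6 = 12/6 = 2
te_Principal photography = (1 + 4·5 + 15)/6 = 36/6 = 6
te_Pickup shots = (3 + 4·8 + 13)/6 = 48/6 = 8
te_Editing = (8 + 4·11 + 14)/6 = 66/6 = 11
te_Sound mix = (2 + 4·3 + 4)/6 = 18/6 = 3
te_Color grade = (2 + 4·4 + 6)/6 = 24/6 = 4

Forward pass:
ES_Location scouting = 0; EF_Location scouting = 5
ES_Set construction = 0; EF_Set construction = 8
ES_Costume fitting = max(EF_Location scouting=5, EF_Set construction=8) = 8; EF_Costume fitting = 8+2 = 10
ES_Principal photography = max(EF_Location scouting=5, EF_Set construction=8) = 8; EF_Principal photography = 8+6 = 14
ES_Pickup shots = max(EF_Location scouting=5, EF_Set construction=8) = 8; EF_Pickup shots = 8+8 = 16
ES_Editing = 8; EF_Editing = 8+11 = 19
ES_Sound mix = max(EF_Set construction=8, EF_Principal photography=14) = 14; EF_Sound mix = 14+3 = 17
ES_Color grade = max(EF_Location scouting=5, EF_Costume fitting=10, EF_Pickup shots=16, EF_Editing=19, EF_Sound mix=17) = 19; EF_Color grade = 19+4 = 23
Expected project duration μ = 23 weeks. Critical path: Set construction → Editing → Color grade.

Backward pass:
LF_Color grade = 23; LS_Color grade = 23−4 = 19
LF_Sound mix = LS_Color grade = 19; LS_Sound mix = 19−3 = 16
LF_Editing = LS_Color grade = 19; LS_Editing = 19−11 = 8
LF_Pickup shots = LS_Color grade = 19; LS_Pickup shots = 19−8 = 11
LF_Principal photography = LS_Sound mix = 16; LS_Principal photography = 16−6 = 10
LF_Costume fitting = LS_Color grade = 19; LS_Costume fitting = 19−2 = 17
LF_Set construction = min(LS_Costume fitting=17, LS_Principal photography=10, LS_Pickup shots=11, LS_Editing=8, LS_Sound mix=16) = 8; LS_Set construction = 8−8 = 0
LF_Location scouting = min(LS_Costume fitting=17, LS_Principal photography=10, LS_Pickup shots=11, LS_Color grade=19) = 10; LS_Location scouting = 10−5 = 5
Slack_Costume fitting = LS_Costume fitting − ES_Costume fitting = 17 − 8 = 9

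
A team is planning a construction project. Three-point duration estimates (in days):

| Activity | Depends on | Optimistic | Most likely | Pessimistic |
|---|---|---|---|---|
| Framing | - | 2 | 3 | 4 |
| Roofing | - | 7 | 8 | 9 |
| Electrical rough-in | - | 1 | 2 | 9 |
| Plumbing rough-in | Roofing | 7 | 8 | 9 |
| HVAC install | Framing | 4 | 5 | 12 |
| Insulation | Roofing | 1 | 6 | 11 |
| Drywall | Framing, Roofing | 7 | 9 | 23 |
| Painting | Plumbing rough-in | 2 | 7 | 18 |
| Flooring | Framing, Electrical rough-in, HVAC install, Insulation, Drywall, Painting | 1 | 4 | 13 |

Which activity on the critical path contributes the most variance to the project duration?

te_Framing = (2 + 4·3 + 4)/6 = 18/6 = 3; σ²_Framing = ((4−2)/6)² = 0.111
te_Roofing = (7 + 4·8 + 9)/6 = 48/6 = 8; σ²_Roofing = ((9−7)/6)² = 0.111
te_Electrical rough-in = (1 + 4·2 + 9)/6 = 18/6 = 3; σ²_Electrical rough-in = ((9−1)/6)² = 1.778
te_Plumbing rough-in = (7 + 4·8 + 9)/6 = 48/6 = 8; σ²_Plumbing rough-in = ((9−7)/6)² = 0.111
te_HVAC install = (4 + 4·5 + 12)/6 = 36/6 = 6; σ²_HVAC install = ((12−4)/6)² = 1.778
te_Insulation = (1 + 4·6 + 11)/6 = 36/6 = 6; σ²_Insulation = ((11−1)/6)² = 2.778
te_Drywall = (7 + 4·9 + 23)/6 = 66/6 = 11; σ²_Drywall = ((23−7)/6)² = 7.111
te_Painting = (2 + 4·7 + 18)/6 = 48/6 = 8; σ²_Painting = ((18−2)/6)² = 7.111
te_Flooring = (1 + 4·4 + 13)/6 = 30/6 = 5; σ²_Flooring = ((13−1)/6)² = 4.000

Forward pass:
ES_Framing = 0; EF_Framing = 3
ES_Roofing = 0; EF_Roofing = 8
ES_Electrical rough-in = 0; EF_Electrical rough-in = 3
ES_Plumbing rough-in = 8; EF_Plumbing rough-in = 8+8 = 16
ES_HVAC install = 3; EF_HVAC install = 3+6 = 9
ES_Insulation = 8; EF_Insulation = 8+6 = 14
ES_Drywall = max(EF_Framing=3, EF_Roofing=8) = 8; EF_Drywall = 8+11 = 19
ES_Painting = 16; EF_Painting = 16+8 = 24
ES_Flooring = max(EF_Framing=3, EF_Electrical rough-in=3, EF_HVAC install=9, EF_Insulation=14, EF_Drywall=19, EF_Painting=24) = 24; EF_Flooring = 24+5 = 29
Expected project duration μ = 29 days. Critical path: Roofing → Plumbing rough-in → Painting → Flooring.

Variances on critical path: σ²_Roofing=0.111, σ²_Plumbing rough-in=0.111, σ²_Painting=7.111, σ²_Flooring=4.000.
Largest is σ²_Painting = 7.111.

Painting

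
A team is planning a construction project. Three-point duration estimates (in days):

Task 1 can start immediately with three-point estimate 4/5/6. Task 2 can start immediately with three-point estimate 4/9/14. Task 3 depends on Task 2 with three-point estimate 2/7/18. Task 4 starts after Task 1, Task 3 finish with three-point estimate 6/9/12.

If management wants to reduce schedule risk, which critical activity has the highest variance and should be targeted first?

te_Task 1 = (4 + 4·5 + 6)/6 = 30/6 = 5; σ²_Task 1 = ((6−4)/6)² = 0.111
te_Task 2 = (4 + 4·9 + 14)/6 = 54/6 = 9; σ²_Task 2 = ((14−4)/6)² = 2.778
te_Task 3 = (2 + 4·7 + 18)/6 = 48/6 = 8; σ²_Task 3 = ((18−2)/6)² = 7.111
te_Task 4 = (6 + 4·9 + 12)/6 = 54/6 = 9; σ²_Task 4 = ((12−6)/6)² = 1.000

Forward pass:
ES_Task 1 = 0; EF_Task 1 = 5
ES_Task 2 = 0; EF_Task 2 = 9
ES_Task 3 = 9; EF_Task 3 = 9+8 = 17
ES_Task 4 = max(EF_Task 1=5, EF_Task 3=17) = 17; EF_Task 4 = 17+9 = 26
Expected project duration μ = 26 days. Critical path: Task 2 → Task 3 → Task 4.

Variances on critical path: σ²_Task 2=2.778, σ²_Task 3=7.111, σ²_Task 4=1.000.
Largest is σ²_Task 3 = 7.111.

Task 3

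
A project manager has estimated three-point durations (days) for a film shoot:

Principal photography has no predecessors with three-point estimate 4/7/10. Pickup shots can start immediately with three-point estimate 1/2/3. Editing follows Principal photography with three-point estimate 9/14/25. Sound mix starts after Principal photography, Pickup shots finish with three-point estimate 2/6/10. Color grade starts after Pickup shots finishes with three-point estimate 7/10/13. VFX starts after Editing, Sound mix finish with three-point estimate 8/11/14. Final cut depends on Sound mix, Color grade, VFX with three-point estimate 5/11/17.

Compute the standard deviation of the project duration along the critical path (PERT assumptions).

3.62 days

te_Principal photography = (4 + 4·7 + 10)/6 = 42/6 = 7; σ²_Principal photography = ((10−4)/6)² = 1.000
te_Pickup shots = (1 + 4·2 + 3)/6 = 12/6 = 2; σ²_Pickup shots = ((3−1)/6)² = 0.111
te_Editing = (9 + 4·14 + 25)/6 = 90/6 = 15; σ²_Editing = ((25−9)/6)² = 7.111
te_Sound mix = (2 + 4·6 + 10)/6 = 36/6 = 6; σ²_Sound mix = ((10−2)/6)² = 1.778
te_Color grade = (7 + 4·10 + 13)/6 = 60/6 = 10; σ²_Color grade = ((13−7)/6)² = 1.000
te_VFX = (8 + 4·11 + 14)/6 = 66/6 = 11; σ²_VFX = ((14−8)/6)² = 1.000
te_Final cut = (5 + 4·11 + 17)/6 = 66/6 = 11; σ²_Final cut = ((17−5)/6)² = 4.000

Forward pass:
ES_Principal photography = 0; EF_Principal photography = 7
ES_Pickup shots = 0; EF_Pickup shots = 2
ES_Editing = 7; EF_Editing = 7+15 = 22
ES_Sound mix = max(EF_Principal photography=7, EF_Pickup shots=2) = 7; EF_Sound mix = 7+6 = 13
ES_Color grade = 2; EF_Color grade = 2+10 = 12
ES_VFX = max(EF_Editing=22, EF_Sound mix=13) = 22; EF_VFX = 22+11 = 33
ES_Final cut = max(EF_Sound mix=13, EF_Color grade=12, EF_VFX=33) = 33; EF_Final cut = 33+11 = 44
Expected project duration μ = 44 days. Critical path: Principal photography → Editing → VFX → Final cut.

Variance along critical path = 1.000 + 7.111 + 1.000 + 4.000 = 13.111
σ = √13.111 = 3.621 days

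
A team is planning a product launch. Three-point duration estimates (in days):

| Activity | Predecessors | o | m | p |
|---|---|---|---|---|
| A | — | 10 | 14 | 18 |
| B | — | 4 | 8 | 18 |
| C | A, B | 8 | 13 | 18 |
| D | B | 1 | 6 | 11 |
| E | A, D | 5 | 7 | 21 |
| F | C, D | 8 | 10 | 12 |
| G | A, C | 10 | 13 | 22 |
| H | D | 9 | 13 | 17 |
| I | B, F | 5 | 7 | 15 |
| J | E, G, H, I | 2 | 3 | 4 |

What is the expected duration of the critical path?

te_A = (10 + 4·14 + 18)/6 = 84/6 = 14
te_B = (4 + 4·8 + 18)/6 = 54/6 = 9
te_C = (8 + 4·13 + 18)/6 = 78/6 = 13
te_D = (1 + 4·6 + 11)/6 = 36/6 = 6
te_E = (5 + 4·7 + 21)/6 = 54/6 = 9
te_F = (8 + 4·10 + 12)/6 = 60/6 = 10
te_G = (10 + 4·13 + 22)/6 = 84/6 = 14
te_H = (9 + 4·13 + 17)/6 = 78/6 = 13
te_I = (5 + 4·7 + 15)/6 = 48/6 = 8
te_J = (2 + 4·3 + 4)/6 = 18/6 = 3

Forward pass:
ES_A = 0; EF_A = 14
ES_B = 0; EF_B = 9
ES_C = max(EF_A=14, EF_B=9) = 14; EF_C = 14+13 = 27
ES_D = 9; EF_D = 9+6 = 15
ES_E = max(EF_A=14, EF_D=15) = 15; EF_E = 15+9 = 24
ES_F = max(EF_C=27, EF_D=15) = 27; EF_F = 27+10 = 37
ES_G = max(EF_A=14, EF_C=27) = 27; EF_G = 27+14 = 41
ES_H = 15; EF_H = 15+13 = 28
ES_I = max(EF_B=9, EF_F=37) = 37; EF_I = 37+8 = 45
ES_J = max(EF_E=24, EF_G=41, EF_H=28, EF_I=45) = 45; EF_J = 45+3 = 48
Expected project duration μ = 48 days. Critical path: A → C → F → I → J.

48 days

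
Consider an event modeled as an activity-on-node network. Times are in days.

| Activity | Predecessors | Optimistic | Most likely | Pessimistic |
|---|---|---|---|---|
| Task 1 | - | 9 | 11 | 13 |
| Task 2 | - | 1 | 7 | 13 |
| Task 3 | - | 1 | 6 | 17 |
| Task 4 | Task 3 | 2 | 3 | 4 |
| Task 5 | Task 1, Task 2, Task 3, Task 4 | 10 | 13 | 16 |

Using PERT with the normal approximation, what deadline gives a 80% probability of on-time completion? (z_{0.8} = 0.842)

25.0 days

te_Task 1 = (9 + 4·11 + 13)/6 = 66/6 = 11; σ²_Task 1 = ((13−9)/6)² = 0.444
te_Task 2 = (1 + 4·7 + 13)/6 = 42/6 = 7; σ²_Task 2 = ((13−1)/6)² = 4.000
te_Task 3 = (1 + 4·6 + 17)/6 = 42/6 = 7; σ²_Task 3 = ((17−1)/6)² = 7.111
te_Task 4 = (2 + 4·3 + 4)/6 = 18/6 = 3; σ²_Task 4 = ((4−2)/6)² = 0.111
te_Task 5 = (10 + 4·13 + 16)/6 = 78/6 = 13; σ²_Task 5 = ((16−10)/6)² = 1.000

Forward pass:
ES_Task 1 = 0; EF_Task 1 = 11
ES_Task 2 = 0; EF_Task 2 = 7
ES_Task 3 = 0; EF_Task 3 = 7
ES_Task 4 = 7; EF_Task 4 = 7+3 = 10
ES_Task 5 = max(EF_Task 1=11, EF_Task 2=7, EF_Task 3=7, EF_Task 4=10) = 11; EF_Task 5 = 11+13 = 24
Expected project duration μ = 24 days. Critical path: Task 1 → Task 5.

Variance along critical path = 0.444 + 1.000 = 1.444; σ = 1.202 days.
D = μ + z·σ = 24 + 0.842·1.202 = 25.0 days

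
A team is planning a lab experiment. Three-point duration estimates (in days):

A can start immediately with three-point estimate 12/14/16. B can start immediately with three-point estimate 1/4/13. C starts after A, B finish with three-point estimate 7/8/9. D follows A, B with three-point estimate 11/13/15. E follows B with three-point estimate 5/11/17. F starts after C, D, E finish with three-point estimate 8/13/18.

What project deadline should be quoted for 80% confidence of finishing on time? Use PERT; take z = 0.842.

te_A = (12 + 4·14 + 16)/6 = 84/6 = 14; σ²_A = ((16−12)/6)² = 0.444
te_B = (1 + 4·4 + 13)/6 = 30/6 = 5; σ²_B = ((13−1)/6)² = 4.000
te_C = (7 + 4·8 + 9)/6 = 48/6 = 8; σ²_C = ((9−7)/6)² = 0.111
te_D = (11 + 4·13 + 15)/6 = 78/6 = 13; σ²_D = ((15−11)/6)² = 0.444
te_E = (5 + 4·11 + 17)/6 = 66/6 = 11; σ²_E = ((17−5)/6)² = 4.000
te_F = (8 + 4·13 + 18)/6 = 78/6 = 13; σ²_F = ((18−8)/6)² = 2.778

Forward pass:
ES_A = 0; EF_A = 14
ES_B = 0; EF_B = 5
ES_C = max(EF_A=14, EF_B=5) = 14; EF_C = 14+8 = 22
ES_D = max(EF_A=14, EF_B=5) = 14; EF_D = 14+13 = 27
ES_E = 5; EF_E = 5+11 = 16
ES_F = max(EF_C=22, EF_D=27, EF_E=16) = 27; EF_F = 27+13 = 40
Expected project duration μ = 40 days. Critical path: A → D → F.

Variance along critical path = 0.444 + 0.444 + 2.778 = 3.667; σ = 1.915 days.
D = μ + z·σ = 40 + 0.842·1.915 = 41.6 days

41.6 days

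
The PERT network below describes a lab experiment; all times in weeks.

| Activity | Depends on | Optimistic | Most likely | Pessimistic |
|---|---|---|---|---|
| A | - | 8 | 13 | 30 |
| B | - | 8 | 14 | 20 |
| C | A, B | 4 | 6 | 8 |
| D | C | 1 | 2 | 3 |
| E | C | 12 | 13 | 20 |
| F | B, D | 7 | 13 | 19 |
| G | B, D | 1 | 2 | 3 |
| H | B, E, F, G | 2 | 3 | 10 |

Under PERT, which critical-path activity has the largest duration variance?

A

te_A = (8 + 4·13 + 30)/6 = 90/6 = 15; σ²_A = ((30−8)/6)² = 13.444
te_B = (8 + 4·14 + 20)/6 = 84/6 = 14; σ²_B = ((20−8)/6)² = 4.000
te_C = (4 + 4·6 + 8)/6 = 36/6 = 6; σ²_C = ((8−4)/6)² = 0.444
te_D = (1 + 4·2 + 3)/6 = 12/6 = 2; σ²_D = ((3−1)/6)² = 0.111
te_E = (12 + 4·13 + 20)/6 = 84/6 = 14; σ²_E = ((20−12)/6)² = 1.778
te_F = (7 + 4·13 + 19)/6 = 78/6 = 13; σ²_F = ((19−7)/6)² = 4.000
te_G = (1 + 4·2 + 3)/6 = 12/6 = 2; σ²_G = ((3−1)/6)² = 0.111
te_H = (2 + 4·3 + 10)/6 = 24/6 = 4; σ²_H = ((10−2)/6)² = 1.778

Forward pass:
ES_A = 0; EF_A = 15
ES_B = 0; EF_B = 14
ES_C = max(EF_A=15, EF_B=14) = 15; EF_C = 15+6 = 21
ES_D = 21; EF_D = 21+2 = 23
ES_E = 21; EF_E = 21+14 = 35
ES_F = max(EF_B=14, EF_D=23) = 23; EF_F = 23+13 = 36
ES_G = max(EF_B=14, EF_D=23) = 23; EF_G = 23+2 = 25
ES_H = max(EF_B=14, EF_E=35, EF_F=36, EF_G=25) = 36; EF_H = 36+4 = 40
Expected project duration μ = 40 weeks. Critical path: A → C → D → F → H.

Variances on critical path: σ²_A=13.444, σ²_C=0.444, σ²_D=0.111, σ²_F=4.000, σ²_H=1.778.
Largest is σ²_A = 13.444.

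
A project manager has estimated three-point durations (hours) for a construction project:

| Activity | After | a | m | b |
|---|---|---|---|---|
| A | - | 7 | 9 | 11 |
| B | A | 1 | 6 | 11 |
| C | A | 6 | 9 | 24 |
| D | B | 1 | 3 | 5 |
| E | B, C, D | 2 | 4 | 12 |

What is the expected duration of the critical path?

25 hours

te_A = (7 + 4·9 + 11)/6 = 54/6 = 9
te_B = (1 + 4·6 + 11)/6 = 36/6 = 6
te_C = (6 + 4·9 + 24)/6 = 66/6 = 11
te_D = (1 + 4·3 + 5)/6 = 18/6 = 3
te_E = (2 + 4·4 + 12)/6 = 30/6 = 5

Forward pass:
ES_A = 0; EF_A = 9
ES_B = 9; EF_B = 9+6 = 15
ES_C = 9; EF_C = 9+11 = 20
ES_D = 15; EF_D = 15+3 = 18
ES_E = max(EF_B=15, EF_C=20, EF_D=18) = 20; EF_E = 20+5 = 25
Expected project duration μ = 25 hours. Critical path: A → C → E.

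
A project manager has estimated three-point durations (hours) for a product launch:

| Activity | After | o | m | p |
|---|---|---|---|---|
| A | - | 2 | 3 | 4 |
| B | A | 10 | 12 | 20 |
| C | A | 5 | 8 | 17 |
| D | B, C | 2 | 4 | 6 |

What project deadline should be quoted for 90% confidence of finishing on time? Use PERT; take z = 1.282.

22.3 hours

te_A = (2 + 4·3 + 4)/6 = 18/6 = 3; σ²_A = ((4−2)/6)² = 0.111
te_B = (10 + 4·12 + 20)/6 = 78/6 = 13; σ²_B = ((20−10)/6)² = 2.778
te_C = (5 + 4·8 + 17)/6 = 54/6 = 9; σ²_C = ((17−5)/6)² = 4.000
te_D = (2 + 4·4 + 6)/6 = 24/6 = 4; σ²_D = ((6−2)/6)² = 0.444

Forward pass:
ES_A = 0; EF_A = 3
ES_B = 3; EF_B = 3+13 = 16
ES_C = 3; EF_C = 3+9 = 12
ES_D = max(EF_B=16, EF_C=12) = 16; EF_D = 16+4 = 20
Expected project duration μ = 20 hours. Critical path: A → B → D.

Variance along critical path = 0.111 + 2.778 + 0.444 = 3.333; σ = 1.826 hours.
D = μ + z·σ = 20 + 1.282·1.826 = 22.3 hours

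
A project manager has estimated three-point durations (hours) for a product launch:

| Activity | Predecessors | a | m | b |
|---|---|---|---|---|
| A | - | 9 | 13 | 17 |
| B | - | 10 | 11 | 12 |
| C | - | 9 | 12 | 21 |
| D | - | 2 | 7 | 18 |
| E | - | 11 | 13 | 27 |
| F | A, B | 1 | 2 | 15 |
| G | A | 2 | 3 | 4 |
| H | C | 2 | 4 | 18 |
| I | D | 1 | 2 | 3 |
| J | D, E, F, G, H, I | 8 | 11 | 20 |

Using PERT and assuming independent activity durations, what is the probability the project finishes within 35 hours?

0.848

te_A = (9 + 4·13 + 17)/6 = 78/6 = 13; σ²_A = ((17−9)/6)² = 1.778
te_B = (10 + 4·11 + 12)/6 = 66/6 = 11; σ²_B = ((12−10)/6)² = 0.111
te_C = (9 + 4·12 + 21)/6 = 78/6 = 13; σ²_C = ((21−9)/6)² = 4.000
te_D = (2 + 4·7 + 18)/6 = 48/6 = 8; σ²_D = ((18−2)/6)² = 7.111
te_E = (11 + 4·13 + 27)/6 = 90/6 = 15; σ²_E = ((27−11)/6)² = 7.111
te_F = (1 + 4·2 + 15)/6 = 24/6 = 4; σ²_F = ((15−1)/6)² = 5.444
te_G = (2 + 4·3 + 4)/6 = 18/6 = 3; σ²_G = ((4−2)/6)² = 0.111
te_H = (2 + 4·4 + 18)/6 = 36/6 = 6; σ²_H = ((18−2)/6)² = 7.111
te_I = (1 + 4·2 + 3)/6 = 12/6 = 2; σ²_I = ((3−1)/6)² = 0.111
te_J = (8 + 4·11 + 20)/6 = 72/6 = 12; σ²_J = ((20−8)/6)² = 4.000

Forward pass:
ES_A = 0; EF_A = 13
ES_B = 0; EF_B = 11
ES_C = 0; EF_C = 13
ES_D = 0; EF_D = 8
ES_E = 0; EF_E = 15
ES_F = max(EF_A=13, EF_B=11) = 13; EF_F = 13+4 = 17
ES_G = 13; EF_G = 13+3 = 16
ES_H = 13; EF_H = 13+6 = 19
ES_I = 8; EF_I = 8+2 = 10
ES_J = max(EF_D=8, EF_E=15, EF_F=17, EF_G=16, EF_H=19, EF_I=10) = 19; EF_J = 19+12 = 31
Expected project duration μ = 31 hours. Critical path: C → H → J.

Variance along critical path = 4.000 + 7.111 + 4.000 = 15.111; σ = √15.111 = 3.887 hours.
Z = (35 − 31) / 3.887 = 1.029
P(T ≤ 35) = Φ(1.029) ≈ 0.848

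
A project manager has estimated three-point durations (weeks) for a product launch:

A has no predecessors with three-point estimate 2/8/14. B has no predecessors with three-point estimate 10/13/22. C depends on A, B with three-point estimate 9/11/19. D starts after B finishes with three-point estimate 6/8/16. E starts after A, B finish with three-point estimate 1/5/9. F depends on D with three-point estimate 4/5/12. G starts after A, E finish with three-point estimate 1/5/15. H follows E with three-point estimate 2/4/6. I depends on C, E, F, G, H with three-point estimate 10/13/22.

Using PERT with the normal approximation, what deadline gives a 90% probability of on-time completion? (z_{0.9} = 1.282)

te_A = (2 + 4·8 + 14)/6 = 48/6 = 8; σ²_A = ((14−2)/6)² = 4.000
te_B = (10 + 4·13 + 22)/6 = 84/6 = 14; σ²_B = ((22−10)/6)² = 4.000
te_C = (9 + 4·11 + 19)/6 = 72/6 = 12; σ²_C = ((19−9)/6)² = 2.778
te_D = (6 + 4·8 + 16)/6 = 54/6 = 9; σ²_D = ((16−6)/6)² = 2.778
te_E = (1 + 4·5 + 9)/6 = 30/6 = 5; σ²_E = ((9−1)/6)² = 1.778
te_F = (4 + 4·5 + 12)/6 = 36/6 = 6; σ²_F = ((12−4)/6)² = 1.778
te_G = (1 + 4·5 + 15)/6 = 36/6 = 6; σ²_G = ((15−1)/6)² = 5.444
te_H = (2 + 4·4 + 6)/6 = 24/6 = 4; σ²_H = ((6−2)/6)² = 0.444
te_I = (10 + 4·13 + 22)/6 = 84/6 = 14; σ²_I = ((22−10)/6)² = 4.000

Forward pass:
ES_A = 0; EF_A = 8
ES_B = 0; EF_B = 14
ES_C = max(EF_A=8, EF_B=14) = 14; EF_C = 14+12 = 26
ES_D = 14; EF_D = 14+9 = 23
ES_E = max(EF_A=8, EF_B=14) = 14; EF_E = 14+5 = 19
ES_F = 23; EF_F = 23+6 = 29
ES_G = max(EF_A=8, EF_E=19) = 19; EF_G = 19+6 = 25
ES_H = 19; EF_H = 19+4 = 23
ES_I = max(EF_C=26, EF_E=19, EF_F=29, EF_G=25, EF_H=23) = 29; EF_I = 29+14 = 43
Expected project duration μ = 43 weeks. Critical path: B → D → F → I.

Variance along critical path = 4.000 + 2.778 + 1.778 + 4.000 = 12.556; σ = 3.543 weeks.
D = μ + z·σ = 43 + 1.282·3.543 = 47.5 weeks

47.5 weeks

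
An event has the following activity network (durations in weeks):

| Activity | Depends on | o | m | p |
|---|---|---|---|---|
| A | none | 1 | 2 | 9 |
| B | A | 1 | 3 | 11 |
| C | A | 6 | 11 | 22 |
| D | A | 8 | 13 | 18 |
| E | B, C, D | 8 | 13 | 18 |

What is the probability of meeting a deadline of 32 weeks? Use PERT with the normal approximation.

te_A = (1 + 4·2 + 9)/6 = 18/6 = 3; σ²_A = ((9−1)/6)² = 1.778
te_B = (1 + 4·3 + 11)/6 = 24/6 = 4; σ²_B = ((11−1)/6)² = 2.778
te_C = (6 + 4·11 + 22)/6 = 72/6 = 12; σ²_C = ((22−6)/6)² = 7.111
te_D = (8 + 4·13 + 18)/6 = 78/6 = 13; σ²_D = ((18−8)/6)² = 2.778
te_E = (8 + 4·13 + 18)/6 = 78/6 = 13; σ²_E = ((18−8)/6)² = 2.778

Forward pass:
ES_A = 0; EF_A = 3
ES_B = 3; EF_B = 3+4 = 7
ES_C = 3; EF_C = 3+12 = 15
ES_D = 3; EF_D = 3+13 = 16
ES_E = max(EF_B=7, EF_C=15, EF_D=16) = 16; EF_E = 16+13 = 29
Expected project duration μ = 29 weeks. Critical path: A → D → E.

Variance along critical path = 1.778 + 2.778 + 2.778 = 7.333; σ = √7.333 = 2.708 weeks.
Z = (32 − 29) / 2.708 = 1.108
P(T ≤ 32) = Φ(1.108) ≈ 0.866

0.866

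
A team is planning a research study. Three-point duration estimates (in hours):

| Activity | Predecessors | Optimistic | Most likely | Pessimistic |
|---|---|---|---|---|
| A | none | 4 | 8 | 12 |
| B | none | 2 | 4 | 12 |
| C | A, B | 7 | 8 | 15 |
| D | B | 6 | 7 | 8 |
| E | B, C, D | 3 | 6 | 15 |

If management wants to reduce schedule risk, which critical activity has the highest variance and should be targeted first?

E

te_A = (4 + 4·8 + 12)/6 = 48/6 = 8; σ²_A = ((12−4)/6)² = 1.778
te_B = (2 + 4·4 + 12)/6 = 30/6 = 5; σ²_B = ((12−2)/6)² = 2.778
te_C = (7 + 4·8 + 15)/6 = 54/6 = 9; σ²_C = ((15−7)/6)² = 1.778
te_D = (6 + 4·7 + 8)/6 = 42/6 = 7; σ²_D = ((8−6)/6)² = 0.111
te_E = (3 + 4·6 + 15)/6 = 42/6 = 7; σ²_E = ((15−3)/6)² = 4.000

Forward pass:
ES_A = 0; EF_A = 8
ES_B = 0; EF_B = 5
ES_C = max(EF_A=8, EF_B=5) = 8; EF_C = 8+9 = 17
ES_D = 5; EF_D = 5+7 = 12
ES_E = max(EF_B=5, EF_C=17, EF_D=12) = 17; EF_E = 17+7 = 24
Expected project duration μ = 24 hours. Critical path: A → C → E.

Variances on critical path: σ²_A=1.778, σ²_C=1.778, σ²_E=4.000.
Largest is σ²_E = 4.000.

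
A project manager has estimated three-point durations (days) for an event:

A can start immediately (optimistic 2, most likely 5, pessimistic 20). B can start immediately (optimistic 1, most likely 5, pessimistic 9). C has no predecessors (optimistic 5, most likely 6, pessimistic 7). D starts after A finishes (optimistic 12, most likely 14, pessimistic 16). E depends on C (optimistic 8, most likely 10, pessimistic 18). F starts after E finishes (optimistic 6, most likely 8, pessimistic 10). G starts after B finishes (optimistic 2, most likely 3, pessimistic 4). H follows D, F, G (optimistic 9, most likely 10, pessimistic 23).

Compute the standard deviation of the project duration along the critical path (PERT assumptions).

te_A = (2 + 4·5 + 20)/6 = 42/6 = 7; σ²_A = ((20−2)/6)² = 9.000
te_B = (1 + 4·5 + 9)/6 = 30/6 = 5; σ²_B = ((9−1)/6)² = 1.778
te_C = (5 + 4·6 + 7)/6 = 36/6 = 6; σ²_C = ((7−5)/6)² = 0.111
te_D = (12 + 4·14 + 16)/6 = 84/6 = 14; σ²_D = ((16−12)/6)² = 0.444
te_E = (8 + 4·10 + 18)/6 = 66/6 = 11; σ²_E = ((18−8)/6)² = 2.778
te_F = (6 + 4·8 + 10)/6 = 48/6 = 8; σ²_F = ((10−6)/6)² = 0.444
te_G = (2 + 4·3 + 4)/6 = 18/6 = 3; σ²_G = ((4−2)/6)² = 0.111
te_H = (9 + 4·10 + 23)/6 = 72/6 = 12; σ²_H = ((23−9)/6)² = 5.444

Forward pass:
ES_A = 0; EF_A = 7
ES_B = 0; EF_B = 5
ES_C = 0; EF_C = 6
ES_D = 7; EF_D = 7+14 = 21
ES_E = 6; EF_E = 6+11 = 17
ES_F = 17; EF_F = 17+8 = 25
ES_G = 5; EF_G = 5+3 = 8
ES_H = max(EF_D=21, EF_F=25, EF_G=8) = 25; EF_H = 25+12 = 37
Expected project duration μ = 37 days. Critical path: C → E → F → H.

Variance along critical path = 0.111 + 2.778 + 0.444 + 5.444 = 8.778
σ = √8.778 = 2.963 days

2.96 days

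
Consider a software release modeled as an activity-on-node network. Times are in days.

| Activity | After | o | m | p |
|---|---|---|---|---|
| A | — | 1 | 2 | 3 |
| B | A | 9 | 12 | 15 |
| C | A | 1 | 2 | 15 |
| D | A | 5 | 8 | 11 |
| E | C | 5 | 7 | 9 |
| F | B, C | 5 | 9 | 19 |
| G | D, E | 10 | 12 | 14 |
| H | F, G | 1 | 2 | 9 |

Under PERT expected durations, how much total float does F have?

te_A = (1 + 4·2 + 3)/6 = 12/6 = 2
te_B = (9 + 4·12 + 15)/6 = 72/6 = 12
te_C = (1 + 4·2 + 15)/6 = 24/6 = 4
te_D = (5 + 4·8 + 11)/6 = 48/6 = 8
te_E = (5 + 4·7 + 9)/6 = 42/6 = 7
te_F = (5 + 4·9 + 19)/6 = 60/6 = 10
te_G = (10 + 4·12 + 14)/6 = 72/6 = 12
te_H = (1 + 4·2 + 9)/6 = 18/6 = 3

Forward pass:
ES_A = 0; EF_A = 2
ES_B = 2; EF_B = 2+12 = 14
ES_C = 2; EF_C = 2+4 = 6
ES_D = 2; EF_D = 2+8 = 10
ES_E = 6; EF_E = 6+7 = 13
ES_F = max(EF_B=14, EF_C=6) = 14; EF_F = 14+10 = 24
ES_G = max(EF_D=10, EF_E=13) = 13; EF_G = 13+12 = 25
ES_H = max(EF_F=24, EF_G=25) = 25; EF_H = 25+3 = 28
Expected project duration μ = 28 days. Critical path: A → C → E → G → H.

Backward pass:
LF_H = 28; LS_H = 28−3 = 25
LF_G = LS_H = 25; LS_G = 25−12 = 13
LF_F = LS_H = 25; LS_F = 25−10 = 15
LF_E = LS_G = 13; LS_E = 13−7 = 6
LF_D = LS_G = 13; LS_D = 13−8 = 5
LF_C = min(LS_E=6, LS_F=15) = 6; LS_C = 6−4 = 2
LF_B = LS_F = 15; LS_B = 15−12 = 3
LF_A = min(LS_B=3, LS_C=2, LS_D=5) = 2; LS_A = 2−2 = 0
Slack_F = LS_F − ES_F = 15 − 14 = 1

1 days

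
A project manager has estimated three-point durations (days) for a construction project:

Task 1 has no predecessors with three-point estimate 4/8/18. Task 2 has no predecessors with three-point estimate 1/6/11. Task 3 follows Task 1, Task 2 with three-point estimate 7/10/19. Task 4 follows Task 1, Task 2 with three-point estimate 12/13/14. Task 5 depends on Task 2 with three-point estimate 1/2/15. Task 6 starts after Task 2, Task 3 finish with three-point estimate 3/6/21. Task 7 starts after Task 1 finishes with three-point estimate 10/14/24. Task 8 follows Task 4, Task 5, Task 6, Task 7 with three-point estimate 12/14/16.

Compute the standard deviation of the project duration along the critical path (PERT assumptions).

4.35 days

te_Task 1 = (4 + 4·8 + 18)/6 = 54/6 = 9; σ²_Task 1 = ((18−4)/6)² = 5.444
te_Task 2 = (1 + 4·6 + 11)/6 = 36/6 = 6; σ²_Task 2 = ((11−1)/6)² = 2.778
te_Task 3 = (7 + 4·10 + 19)/6 = 66/6 = 11; σ²_Task 3 = ((19−7)/6)² = 4.000
te_Task 4 = (12 + 4·13 + 14)/6 = 78/6 = 13; σ²_Task 4 = ((14−12)/6)² = 0.111
te_Task 5 = (1 + 4·2 + 15)/6 = 24/6 = 4; σ²_Task 5 = ((15−1)/6)² = 5.444
te_Task 6 = (3 + 4·6 + 21)/6 = 48/6 = 8; σ²_Task 6 = ((21−3)/6)² = 9.000
te_Task 7 = (10 + 4·14 + 24)/6 = 90/6 = 15; σ²_Task 7 = ((24−10)/6)² = 5.444
te_Task 8 = (12 + 4·14 + 16)/6 = 84/6 = 14; σ²_Task 8 = ((16−12)/6)² = 0.444

Forward pass:
ES_Task 1 = 0; EF_Task 1 = 9
ES_Task 2 = 0; EF_Task 2 = 6
ES_Task 3 = max(EF_Task 1=9, EF_Task 2=6) = 9; EF_Task 3 = 9+11 = 20
ES_Task 4 = max(EF_Task 1=9, EF_Task 2=6) = 9; EF_Task 4 = 9+13 = 22
ES_Task 5 = 6; EF_Task 5 = 6+4 = 10
ES_Task 6 = max(EF_Task 2=6, EF_Task 3=20) = 20; EF_Task 6 = 20+8 = 28
ES_Task 7 = 9; EF_Task 7 = 9+15 = 24
ES_Task 8 = max(EF_Task 4=22, EF_Task 5=10, EF_Task 6=28, EF_Task 7=24) = 28; EF_Task 8 = 28+14 = 42
Expected project duration μ = 42 days. Critical path: Task 1 → Task 3 → Task 6 → Task 8.

Variance along critical path = 5.444 + 4.000 + 9.000 + 0.444 = 18.889
σ = √18.889 = 4.346 days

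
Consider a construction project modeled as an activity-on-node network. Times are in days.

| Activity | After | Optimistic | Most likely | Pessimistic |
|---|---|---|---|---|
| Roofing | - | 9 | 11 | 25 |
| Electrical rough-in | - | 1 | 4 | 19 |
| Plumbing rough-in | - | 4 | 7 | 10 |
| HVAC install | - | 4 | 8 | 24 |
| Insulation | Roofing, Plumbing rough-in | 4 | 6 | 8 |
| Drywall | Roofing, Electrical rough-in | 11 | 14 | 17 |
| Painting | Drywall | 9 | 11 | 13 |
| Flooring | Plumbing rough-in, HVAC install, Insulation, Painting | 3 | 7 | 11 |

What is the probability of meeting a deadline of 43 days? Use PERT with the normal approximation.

0.267

te_Roofing = (9 + 4·11 + 25)/6 = 78/6 = 13; σ²_Roofing = ((25−9)/6)² = 7.111
te_Electrical rough-in = (1 + 4·4 + 19)/6 = 36/6 = 6; σ²_Electrical rough-in = ((19−1)/6)² = 9.000
te_Plumbing rough-in = (4 + 4·7 + 10)/6 = 42/6 = 7; σ²_Plumbing rough-in = ((10−4)/6)² = 1.000
te_HVAC install = (4 + 4·8 + 24)/6 = 60/6 = 10; σ²_HVAC install = ((24−4)/6)² = 11.111
te_Insulation = (4 + 4·6 + 8)/6 = 36/6 = 6; σ²_Insulation = ((8−4)/6)² = 0.444
te_Drywall = (11 + 4·14 + 17)/6 = 84/6 = 14; σ²_Drywall = ((17−11)/6)² = 1.000
te_Painting = (9 + 4·11 + 13)/6 = 66/6 = 11; σ²_Painting = ((13−9)/6)² = 0.444
te_Flooring = (3 + 4·7 + 11)/6 = 42/6 = 7; σ²_Flooring = ((11−3)/6)² = 1.778

Forward pass:
ES_Roofing = 0; EF_Roofing = 13
ES_Electrical rough-in = 0; EF_Electrical rough-in = 6
ES_Plumbing rough-in = 0; EF_Plumbing rough-in = 7
ES_HVAC install = 0; EF_HVAC install = 10
ES_Insulation = max(EF_Roofing=13, EF_Plumbing rough-in=7) = 13; EF_Insulation = 13+6 = 19
ES_Drywall = max(EF_Roofing=13, EF_Electrical rough-in=6) = 13; EF_Drywall = 13+14 = 27
ES_Painting = 27; EF_Painting = 27+11 = 38
ES_Flooring = max(EF_Plumbing rough-in=7, EF_HVAC install=10, EF_Insulation=19, EF_Painting=38) = 38; EF_Flooring = 38+7 = 45
Expected project duration μ = 45 days. Critical path: Roofing → Drywall → Painting → Flooring.

Variance along critical path = 7.111 + 1.000 + 0.444 + 1.778 = 10.333; σ = √10.333 = 3.215 days.
Z = (43 − 45) / 3.215 = -0.622
P(T ≤ 43) = Φ(-0.622) ≈ 0.267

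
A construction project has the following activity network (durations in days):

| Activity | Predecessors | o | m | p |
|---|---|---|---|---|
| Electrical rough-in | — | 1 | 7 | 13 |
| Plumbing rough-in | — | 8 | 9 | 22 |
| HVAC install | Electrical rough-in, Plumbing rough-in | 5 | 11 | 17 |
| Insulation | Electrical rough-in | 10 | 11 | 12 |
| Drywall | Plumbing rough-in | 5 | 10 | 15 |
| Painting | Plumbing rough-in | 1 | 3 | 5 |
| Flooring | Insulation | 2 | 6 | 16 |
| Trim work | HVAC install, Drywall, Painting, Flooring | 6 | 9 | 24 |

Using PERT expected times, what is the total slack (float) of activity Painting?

te_Electrical rough-in = (1 + 4·7 + 13)/6 = 42/6 = 7
te_Plumbing rough-in = (8 + 4·9 + 22)/6 = 66/6 = 11
te_HVAC install = (5 + 4·11 + 17)/6 = 66/6 = 11
te_Insulation = (10 + 4·11 + 12)/6 = 66/6 = 11
te_Drywall = (5 + 4·10 + 15)/6 = 60/6 = 10
te_Painting = (1 + 4·3 + 5)/6 = 18/6 = 3
te_Flooring = (2 + 4·6 + 16)/6 = 42/6 = 7
te_Trim work = (6 + 4·9 + 24)/6 = 66/6 = 11

Forward pass:
ES_Electrical rough-in = 0; EF_Electrical rough-in = 7
ES_Plumbing rough-in = 0; EF_Plumbing rough-in = 11
ES_HVAC install = max(EF_Electrical rough-in=7, EF_Plumbing rough-in=11) = 11; EF_HVAC install = 11+11 = 22
ES_Insulation = 7; EF_Insulation = 7+11 = 18
ES_Drywall = 11; EF_Drywall = 11+10 = 21
ES_Painting = 11; EF_Painting = 11+3 = 14
ES_Flooring = 18; EF_Flooring = 18+7 = 25
ES_Trim work = max(EF_HVAC install=22, EF_Drywall=21, EF_Painting=14, EF_Flooring=25) = 25; EF_Trim work = 25+11 = 36
Expected project duration μ = 36 days. Critical path: Electrical rough-in → Insulation → Flooring → Trim work.

Backward pass:
LF_Trim work = 36; LS_Trim work = 36−11 = 25
LF_Flooring = LS_Trim work = 25; LS_Flooring = 25−7 = 18
LF_Painting = LS_Trim work = 25; LS_Painting = 25−3 = 22
LF_Drywall = LS_Trim work = 25; LS_Drywall = 25−10 = 15
LF_Insulation = LS_Flooring = 18; LS_Insulation = 18−11 = 7
LF_HVAC install = LS_Trim work = 25; LS_HVAC install = 25−11 = 14
LF_Plumbing rough-in = min(LS_HVAC install=14, LS_Drywall=15, LS_Painting=22) = 14; LS_Plumbing rough-in = 14−11 = 3
LF_Electrical rough-in = min(LS_HVAC install=14, LS_Insulation=7) = 7; LS_Electrical rough-in = 7−7 = 0
Slack_Painting = LS_Painting − ES_Painting = 22 − 11 = 11

11 days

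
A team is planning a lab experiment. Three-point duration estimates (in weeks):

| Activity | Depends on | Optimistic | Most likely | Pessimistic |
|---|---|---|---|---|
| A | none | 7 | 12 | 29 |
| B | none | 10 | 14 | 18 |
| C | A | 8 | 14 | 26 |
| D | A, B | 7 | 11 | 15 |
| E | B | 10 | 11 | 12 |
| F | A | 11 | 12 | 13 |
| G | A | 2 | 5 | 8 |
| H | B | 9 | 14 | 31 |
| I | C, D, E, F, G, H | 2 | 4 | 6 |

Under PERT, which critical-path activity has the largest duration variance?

H

te_A = (7 + 4·12 + 29)/6 = 84/6 = 14; σ²_A = ((29−7)/6)² = 13.444
te_B = (10 + 4·14 + 18)/6 = 84/6 = 14; σ²_B = ((18−10)/6)² = 1.778
te_C = (8 + 4·14 + 26)/6 = 90/6 = 15; σ²_C = ((26−8)/6)² = 9.000
te_D = (7 + 4·11 + 15)/6 = 66/6 = 11; σ²_D = ((15−7)/6)² = 1.778
te_E = (10 + 4·11 + 12)/6 = 66/6 = 11; σ²_E = ((12−10)/6)² = 0.111
te_F = (11 + 4·12 + 13)/6 = 72/6 = 12; σ²_F = ((13−11)/6)² = 0.111
te_G = (2 + 4·5 + 8)/6 = 30/6 = 5; σ²_G = ((8−2)/6)² = 1.000
te_H = (9 + 4·14 + 31)/6 = 96/6 = 16; σ²_H = ((31−9)/6)² = 13.444
te_I = (2 + 4·4 + 6)/6 = 24/6 = 4; σ²_I = ((6−2)/6)² = 0.444

Forward pass:
ES_A = 0; EF_A = 14
ES_B = 0; EF_B = 14
ES_C = 14; EF_C = 14+15 = 29
ES_D = max(EF_A=14, EF_B=14) = 14; EF_D = 14+11 = 25
ES_E = 14; EF_E = 14+11 = 25
ES_F = 14; EF_F = 14+12 = 26
ES_G = 14; EF_G = 14+5 = 19
ES_H = 14; EF_H = 14+16 = 30
ES_I = max(EF_C=29, EF_D=25, EF_E=25, EF_F=26, EF_G=19, EF_H=30) = 30; EF_I = 30+4 = 34
Expected project duration μ = 34 weeks. Critical path: B → H → I.

Variances on critical path: σ²_B=1.778, σ²_H=13.444, σ²_I=0.444.
Largest is σ²_H = 13.444.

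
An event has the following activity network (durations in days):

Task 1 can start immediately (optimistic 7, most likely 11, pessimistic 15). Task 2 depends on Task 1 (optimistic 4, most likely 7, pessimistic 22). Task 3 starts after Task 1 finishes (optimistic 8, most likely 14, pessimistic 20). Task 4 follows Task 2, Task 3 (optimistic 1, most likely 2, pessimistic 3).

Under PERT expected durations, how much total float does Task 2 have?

te_Task 1 = (7 + 4·11 + 15)/6 = 66/6 = 11
te_Task 2 = (4 + 4·7 + 22)/6 = 54/6 = 9
te_Task 3 = (8 + 4·14 + 20)/6 = 84/6 = 14
te_Task 4 = (1 + 4·2 + 3)/6 = 12/6 = 2

Forward pass:
ES_Task 1 = 0; EF_Task 1 = 11
ES_Task 2 = 11; EF_Task 2 = 11+9 = 20
ES_Task 3 = 11; EF_Task 3 = 11+14 = 25
ES_Task 4 = max(EF_Task 2=20, EF_Task 3=25) = 25; EF_Task 4 = 25+2 = 27
Expected project duration μ = 27 days. Critical path: Task 1 → Task 3 → Task 4.

Backward pass:
LF_Task 4 = 27; LS_Task 4 = 27−2 = 25
LF_Task 3 = LS_Task 4 = 25; LS_Task 3 = 25−14 = 11
LF_Task 2 = LS_Task 4 = 25; LS_Task 2 = 25−9 = 16
LF_Task 1 = min(LS_Task 2=16, LS_Task 3=11) = 11; LS_Task 1 = 11−11 = 0
Slack_Task 2 = LS_Task 2 − ES_Task 2 = 16 − 11 = 5

5 days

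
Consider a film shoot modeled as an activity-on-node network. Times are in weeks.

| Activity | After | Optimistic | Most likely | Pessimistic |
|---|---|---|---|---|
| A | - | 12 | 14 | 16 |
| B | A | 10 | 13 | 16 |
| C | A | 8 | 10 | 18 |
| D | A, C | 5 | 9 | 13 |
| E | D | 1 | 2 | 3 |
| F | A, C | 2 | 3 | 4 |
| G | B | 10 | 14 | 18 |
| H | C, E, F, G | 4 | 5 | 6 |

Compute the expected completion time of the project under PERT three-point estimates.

te_A = (12 + 4·14 + 16)/6 = 84/6 = 14
te_B = (10 + 4·13 + 16)/6 = 78/6 = 13
te_C = (8 + 4·10 + 18)/6 = 66/6 = 11
te_D = (5 + 4·9 + 13)/6 = 54/6 = 9
te_E = (1 + 4·2 + 3)/6 = 12/6 = 2
te_F = (2 + 4·3 + 4)/6 = 18/6 = 3
te_G = (10 + 4·14 + 18)/6 = 84/6 = 14
te_H = (4 + 4·5 + 6)/6 = 30/6 = 5

Forward pass:
ES_A = 0; EF_A = 14
ES_B = 14; EF_B = 14+13 = 27
ES_C = 14; EF_C = 14+11 = 25
ES_D = max(EF_A=14, EF_C=25) = 25; EF_D = 25+9 = 34
ES_E = 34; EF_E = 34+2 = 36
ES_F = max(EF_A=14, EF_C=25) = 25; EF_F = 25+3 = 28
ES_G = 27; EF_G = 27+14 = 41
ES_H = max(EF_C=25, EF_E=36, EF_F=28, EF_G=41) = 41; EF_H = 41+5 = 46
Expected project duration μ = 46 weeks. Critical path: A → B → G → H.

46 weeks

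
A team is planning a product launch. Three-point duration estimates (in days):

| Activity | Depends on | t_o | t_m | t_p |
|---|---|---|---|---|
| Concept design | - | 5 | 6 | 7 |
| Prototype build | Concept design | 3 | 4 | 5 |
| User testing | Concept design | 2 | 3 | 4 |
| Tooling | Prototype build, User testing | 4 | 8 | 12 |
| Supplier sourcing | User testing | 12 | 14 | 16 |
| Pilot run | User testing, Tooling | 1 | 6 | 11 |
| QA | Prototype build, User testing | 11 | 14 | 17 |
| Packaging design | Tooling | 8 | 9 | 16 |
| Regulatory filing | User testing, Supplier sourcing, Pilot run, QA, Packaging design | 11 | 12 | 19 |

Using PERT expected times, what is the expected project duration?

41 days

te_Concept design = (5 + 4·6 + 7)/6 = 36/6 = 6
te_Prototype build = (3 + 4·4 + 5)/6 = 24/6 = 4
te_User testing = (2 + 4·3 + 4)/6 = 18/6 = 3
te_Tooling = (4 + 4·8 + 12)/6 = 48/6 = 8
te_Supplier sourcing = (12 + 4·14 + 16)/6 = 84/6 = 14
te_Pilot run = (1 + 4·6 + 11)/6 = 36/6 = 6
te_QA = (11 + 4·14 + 17)/6 = 84/6 = 14
te_Packaging design = (8 + 4·9 + 16)/6 = 60/6 = 10
te_Regulatory filing = (11 + 4·12 + 19)/6 = 78/6 = 13

Forward pass:
ES_Concept design = 0; EF_Concept design = 6
ES_Prototype build = 6; EF_Prototype build = 6+4 = 10
ES_User testing = 6; EF_User testing = 6+3 = 9
ES_Tooling = max(EF_Prototype build=10, EF_User testing=9) = 10; EF_Tooling = 10+8 = 18
ES_Supplier sourcing = 9; EF_Supplier sourcing = 9+14 = 23
ES_Pilot run = max(EF_User testing=9, EF_Tooling=18) = 18; EF_Pilot run = 18+6 = 24
ES_QA = max(EF_Prototype build=10, EF_User testing=9) = 10; EF_QA = 10+14 = 24
ES_Packaging design = 18; EF_Packaging design = 18+10 = 28
ES_Regulatory filing = max(EF_User testing=9, EF_Supplier sourcing=23, EF_Pilot run=24, EF_QA=24, EF_Packaging design=28) = 28; EF_Regulatory filing = 28+13 = 41
Expected project duration μ = 41 days. Critical path: Concept design → Prototype build → Tooling → Packaging design → Regulatory filing.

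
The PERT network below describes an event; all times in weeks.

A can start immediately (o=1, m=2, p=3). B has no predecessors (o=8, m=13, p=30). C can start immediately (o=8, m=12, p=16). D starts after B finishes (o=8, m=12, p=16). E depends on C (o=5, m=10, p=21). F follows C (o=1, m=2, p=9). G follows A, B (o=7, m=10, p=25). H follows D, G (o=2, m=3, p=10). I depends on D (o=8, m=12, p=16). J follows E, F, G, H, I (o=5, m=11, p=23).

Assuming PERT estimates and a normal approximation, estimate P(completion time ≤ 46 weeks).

te_A = (1 + 4·2 + 3)/6 = 12/6 = 2; σ²_A = ((3−1)/6)² = 0.111
te_B = (8 + 4·13 + 30)/6 = 90/6 = 15; σ²_B = ((30−8)/6)² = 13.444
te_C = (8 + 4·12 + 16)/6 = 72/6 = 12; σ²_C = ((16−8)/6)² = 1.778
te_D = (8 + 4·12 + 16)/6 = 72/6 = 12; σ²_D = ((16−8)/6)² = 1.778
te_E = (5 + 4·10 + 21)/6 = 66/6 = 11; σ²_E = ((21−5)/6)² = 7.111
te_F = (1 + 4·2 + 9)/6 = 18/6 = 3; σ²_F = ((9−1)/6)² = 1.778
te_G = (7 + 4·10 + 25)/6 = 72/6 = 12; σ²_G = ((25−7)/6)² = 9.000
te_H = (2 + 4·3 + 10)/6 = 24/6 = 4; σ²_H = ((10−2)/6)² = 1.778
te_I = (8 + 4·12 + 16)/6 = 72/6 = 12; σ²_I = ((16−8)/6)² = 1.778
te_J = (5 + 4·11 + 23)/6 = 72/6 = 12; σ²_J = ((23−5)/6)² = 9.000

Forward pass:
ES_A = 0; EF_A = 2
ES_B = 0; EF_B = 15
ES_C = 0; EF_C = 12
ES_D = 15; EF_D = 15+12 = 27
ES_E = 12; EF_E = 12+11 = 23
ES_F = 12; EF_F = 12+3 = 15
ES_G = max(EF_A=2, EF_B=15) = 15; EF_G = 15+12 = 27
ES_H = max(EF_D=27, EF_G=27) = 27; EF_H = 27+4 = 31
ES_I = 27; EF_I = 27+12 = 39
ES_J = max(EF_E=23, EF_F=15, EF_G=27, EF_H=31, EF_I=39) = 39; EF_J = 39+12 = 51
Expected project duration μ = 51 weeks. Critical path: B → D → I → J.

Variance along critical path = 13.444 + 1.778 + 1.778 + 9.000 = 26.000; σ = √26.000 = 5.099 weeks.
Z = (46 − 51) / 5.099 = -0.981
P(T ≤ 46) = Φ(-0.981) ≈ 0.163

0.163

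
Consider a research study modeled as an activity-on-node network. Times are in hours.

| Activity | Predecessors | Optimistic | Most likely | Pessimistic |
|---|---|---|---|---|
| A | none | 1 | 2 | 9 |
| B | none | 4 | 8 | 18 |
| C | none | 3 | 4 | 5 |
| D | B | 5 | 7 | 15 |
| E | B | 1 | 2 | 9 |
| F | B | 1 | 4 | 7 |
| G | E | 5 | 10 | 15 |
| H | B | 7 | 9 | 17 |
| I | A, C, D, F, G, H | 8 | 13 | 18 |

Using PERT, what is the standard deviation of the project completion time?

te_A = (1 + 4·2 + 9)/6 = 18/6 = 3; σ²_A = ((9−1)/6)² = 1.778
te_B = (4 + 4·8 + 18)/6 = 54/6 = 9; σ²_B = ((18−4)/6)² = 5.444
te_C = (3 + 4·4 + 5)/6 = 24/6 = 4; σ²_C = ((5−3)/6)² = 0.111
te_D = (5 + 4·7 + 15)/6 = 48/6 = 8; σ²_D = ((15−5)/6)² = 2.778
te_E = (1 + 4·2 + 9)/6 = 18/6 = 3; σ²_E = ((9−1)/6)² = 1.778
te_F = (1 + 4·4 + 7)/6 = 24/6 = 4; σ²_F = ((7−1)/6)² = 1.000
te_G = (5 + 4·10 + 15)/6 = 60/6 = 10; σ²_G = ((15−5)/6)² = 2.778
te_H = (7 + 4·9 + 17)/6 = 60/6 = 10; σ²_H = ((17−7)/6)² = 2.778
te_I = (8 + 4·13 + 18)/6 = 78/6 = 13; σ²_I = ((18−8)/6)² = 2.778

Forward pass:
ES_A = 0; EF_A = 3
ES_B = 0; EF_B = 9
ES_C = 0; EF_C = 4
ES_D = 9; EF_D = 9+8 = 17
ES_E = 9; EF_E = 9+3 = 12
ES_F = 9; EF_F = 9+4 = 13
ES_G = 12; EF_G = 12+10 = 22
ES_H = 9; EF_H = 9+10 = 19
ES_I = max(EF_A=3, EF_C=4, EF_D=17, EF_F=13, EF_G=22, EF_H=19) = 22; EF_I = 22+13 = 35
Expected project duration μ = 35 hours. Critical path: B → E → G → I.

Variance along critical path = 5.444 + 1.778 + 2.778 + 2.778 = 12.778
σ = √12.778 = 3.575 hours

3.57 hours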